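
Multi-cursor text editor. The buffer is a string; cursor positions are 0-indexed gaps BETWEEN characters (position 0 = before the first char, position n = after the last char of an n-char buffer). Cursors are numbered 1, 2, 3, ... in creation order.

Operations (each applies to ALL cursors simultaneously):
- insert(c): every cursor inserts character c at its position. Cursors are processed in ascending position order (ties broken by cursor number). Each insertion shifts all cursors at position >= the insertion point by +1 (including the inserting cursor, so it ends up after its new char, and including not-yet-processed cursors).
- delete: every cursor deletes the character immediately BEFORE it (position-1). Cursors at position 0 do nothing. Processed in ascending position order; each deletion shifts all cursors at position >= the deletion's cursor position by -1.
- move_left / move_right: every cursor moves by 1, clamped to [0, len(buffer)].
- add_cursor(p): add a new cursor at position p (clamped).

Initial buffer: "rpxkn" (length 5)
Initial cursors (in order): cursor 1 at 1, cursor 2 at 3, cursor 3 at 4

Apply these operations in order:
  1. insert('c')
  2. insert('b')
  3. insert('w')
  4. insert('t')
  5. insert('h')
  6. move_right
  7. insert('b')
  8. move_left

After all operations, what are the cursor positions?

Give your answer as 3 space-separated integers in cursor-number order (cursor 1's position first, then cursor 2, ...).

After op 1 (insert('c')): buffer="rcpxckcn" (len 8), cursors c1@2 c2@5 c3@7, authorship .1..2.3.
After op 2 (insert('b')): buffer="rcbpxcbkcbn" (len 11), cursors c1@3 c2@7 c3@10, authorship .11..22.33.
After op 3 (insert('w')): buffer="rcbwpxcbwkcbwn" (len 14), cursors c1@4 c2@9 c3@13, authorship .111..222.333.
After op 4 (insert('t')): buffer="rcbwtpxcbwtkcbwtn" (len 17), cursors c1@5 c2@11 c3@16, authorship .1111..2222.3333.
After op 5 (insert('h')): buffer="rcbwthpxcbwthkcbwthn" (len 20), cursors c1@6 c2@13 c3@19, authorship .11111..22222.33333.
After op 6 (move_right): buffer="rcbwthpxcbwthkcbwthn" (len 20), cursors c1@7 c2@14 c3@20, authorship .11111..22222.33333.
After op 7 (insert('b')): buffer="rcbwthpbxcbwthkbcbwthnb" (len 23), cursors c1@8 c2@16 c3@23, authorship .11111.1.22222.233333.3
After op 8 (move_left): buffer="rcbwthpbxcbwthkbcbwthnb" (len 23), cursors c1@7 c2@15 c3@22, authorship .11111.1.22222.233333.3

Answer: 7 15 22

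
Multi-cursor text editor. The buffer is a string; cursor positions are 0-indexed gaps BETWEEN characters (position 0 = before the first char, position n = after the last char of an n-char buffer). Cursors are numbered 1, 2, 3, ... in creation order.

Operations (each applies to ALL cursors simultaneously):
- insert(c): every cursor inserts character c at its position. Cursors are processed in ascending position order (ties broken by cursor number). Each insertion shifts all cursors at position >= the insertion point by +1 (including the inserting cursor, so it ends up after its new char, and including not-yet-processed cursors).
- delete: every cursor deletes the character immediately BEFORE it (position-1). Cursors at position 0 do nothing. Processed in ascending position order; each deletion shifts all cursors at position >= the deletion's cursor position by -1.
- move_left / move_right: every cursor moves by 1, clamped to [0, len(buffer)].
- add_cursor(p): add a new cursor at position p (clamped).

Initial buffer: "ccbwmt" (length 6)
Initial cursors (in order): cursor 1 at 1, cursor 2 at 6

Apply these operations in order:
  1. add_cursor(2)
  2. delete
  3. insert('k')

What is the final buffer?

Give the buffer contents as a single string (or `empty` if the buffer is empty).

Answer: kkbwmk

Derivation:
After op 1 (add_cursor(2)): buffer="ccbwmt" (len 6), cursors c1@1 c3@2 c2@6, authorship ......
After op 2 (delete): buffer="bwm" (len 3), cursors c1@0 c3@0 c2@3, authorship ...
After op 3 (insert('k')): buffer="kkbwmk" (len 6), cursors c1@2 c3@2 c2@6, authorship 13...2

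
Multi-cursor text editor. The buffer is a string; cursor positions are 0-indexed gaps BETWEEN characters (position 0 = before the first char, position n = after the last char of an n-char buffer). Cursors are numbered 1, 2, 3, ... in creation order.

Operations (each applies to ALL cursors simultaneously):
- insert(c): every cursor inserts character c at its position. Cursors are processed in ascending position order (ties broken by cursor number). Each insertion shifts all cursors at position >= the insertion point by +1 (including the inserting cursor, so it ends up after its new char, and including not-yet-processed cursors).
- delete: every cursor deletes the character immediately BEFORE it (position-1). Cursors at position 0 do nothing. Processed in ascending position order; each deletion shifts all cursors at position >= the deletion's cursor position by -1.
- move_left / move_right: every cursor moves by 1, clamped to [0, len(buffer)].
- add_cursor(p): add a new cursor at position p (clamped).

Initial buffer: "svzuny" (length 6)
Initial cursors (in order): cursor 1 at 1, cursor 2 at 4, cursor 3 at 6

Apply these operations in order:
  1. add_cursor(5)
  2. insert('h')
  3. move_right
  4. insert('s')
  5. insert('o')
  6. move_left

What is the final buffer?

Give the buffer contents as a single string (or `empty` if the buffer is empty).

After op 1 (add_cursor(5)): buffer="svzuny" (len 6), cursors c1@1 c2@4 c4@5 c3@6, authorship ......
After op 2 (insert('h')): buffer="shvzuhnhyh" (len 10), cursors c1@2 c2@6 c4@8 c3@10, authorship .1...2.4.3
After op 3 (move_right): buffer="shvzuhnhyh" (len 10), cursors c1@3 c2@7 c4@9 c3@10, authorship .1...2.4.3
After op 4 (insert('s')): buffer="shvszuhnshyshs" (len 14), cursors c1@4 c2@9 c4@12 c3@14, authorship .1.1..2.24.433
After op 5 (insert('o')): buffer="shvsozuhnsohysohso" (len 18), cursors c1@5 c2@11 c4@15 c3@18, authorship .1.11..2.224.44333
After op 6 (move_left): buffer="shvsozuhnsohysohso" (len 18), cursors c1@4 c2@10 c4@14 c3@17, authorship .1.11..2.224.44333

Answer: shvsozuhnsohysohso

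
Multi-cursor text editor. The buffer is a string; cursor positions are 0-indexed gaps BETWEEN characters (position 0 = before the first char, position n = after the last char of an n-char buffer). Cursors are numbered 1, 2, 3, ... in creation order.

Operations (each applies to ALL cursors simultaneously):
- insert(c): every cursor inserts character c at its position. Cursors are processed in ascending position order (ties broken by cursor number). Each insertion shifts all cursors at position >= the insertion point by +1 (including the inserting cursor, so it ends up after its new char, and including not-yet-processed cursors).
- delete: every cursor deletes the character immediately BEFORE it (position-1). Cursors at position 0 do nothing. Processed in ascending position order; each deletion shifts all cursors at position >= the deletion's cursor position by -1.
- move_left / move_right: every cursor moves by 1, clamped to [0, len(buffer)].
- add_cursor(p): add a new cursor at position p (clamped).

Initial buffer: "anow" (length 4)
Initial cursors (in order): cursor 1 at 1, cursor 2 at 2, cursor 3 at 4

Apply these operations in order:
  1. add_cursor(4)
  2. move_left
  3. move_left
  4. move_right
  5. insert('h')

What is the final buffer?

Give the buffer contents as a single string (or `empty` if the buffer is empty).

Answer: ahhnohhw

Derivation:
After op 1 (add_cursor(4)): buffer="anow" (len 4), cursors c1@1 c2@2 c3@4 c4@4, authorship ....
After op 2 (move_left): buffer="anow" (len 4), cursors c1@0 c2@1 c3@3 c4@3, authorship ....
After op 3 (move_left): buffer="anow" (len 4), cursors c1@0 c2@0 c3@2 c4@2, authorship ....
After op 4 (move_right): buffer="anow" (len 4), cursors c1@1 c2@1 c3@3 c4@3, authorship ....
After op 5 (insert('h')): buffer="ahhnohhw" (len 8), cursors c1@3 c2@3 c3@7 c4@7, authorship .12..34.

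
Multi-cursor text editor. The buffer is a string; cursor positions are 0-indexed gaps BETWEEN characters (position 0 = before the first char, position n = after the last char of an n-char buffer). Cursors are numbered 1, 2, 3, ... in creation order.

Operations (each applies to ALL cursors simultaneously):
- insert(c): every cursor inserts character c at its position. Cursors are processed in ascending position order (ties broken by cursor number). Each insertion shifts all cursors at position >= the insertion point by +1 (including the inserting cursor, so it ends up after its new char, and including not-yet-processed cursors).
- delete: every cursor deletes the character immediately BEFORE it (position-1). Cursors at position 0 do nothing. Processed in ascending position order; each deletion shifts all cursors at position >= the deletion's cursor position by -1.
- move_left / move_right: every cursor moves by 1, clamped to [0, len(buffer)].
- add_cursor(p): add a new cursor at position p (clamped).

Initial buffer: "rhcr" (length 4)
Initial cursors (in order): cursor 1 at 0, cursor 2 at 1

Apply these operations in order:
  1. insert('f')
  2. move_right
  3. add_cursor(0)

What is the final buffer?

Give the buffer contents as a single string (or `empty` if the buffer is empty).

After op 1 (insert('f')): buffer="frfhcr" (len 6), cursors c1@1 c2@3, authorship 1.2...
After op 2 (move_right): buffer="frfhcr" (len 6), cursors c1@2 c2@4, authorship 1.2...
After op 3 (add_cursor(0)): buffer="frfhcr" (len 6), cursors c3@0 c1@2 c2@4, authorship 1.2...

Answer: frfhcr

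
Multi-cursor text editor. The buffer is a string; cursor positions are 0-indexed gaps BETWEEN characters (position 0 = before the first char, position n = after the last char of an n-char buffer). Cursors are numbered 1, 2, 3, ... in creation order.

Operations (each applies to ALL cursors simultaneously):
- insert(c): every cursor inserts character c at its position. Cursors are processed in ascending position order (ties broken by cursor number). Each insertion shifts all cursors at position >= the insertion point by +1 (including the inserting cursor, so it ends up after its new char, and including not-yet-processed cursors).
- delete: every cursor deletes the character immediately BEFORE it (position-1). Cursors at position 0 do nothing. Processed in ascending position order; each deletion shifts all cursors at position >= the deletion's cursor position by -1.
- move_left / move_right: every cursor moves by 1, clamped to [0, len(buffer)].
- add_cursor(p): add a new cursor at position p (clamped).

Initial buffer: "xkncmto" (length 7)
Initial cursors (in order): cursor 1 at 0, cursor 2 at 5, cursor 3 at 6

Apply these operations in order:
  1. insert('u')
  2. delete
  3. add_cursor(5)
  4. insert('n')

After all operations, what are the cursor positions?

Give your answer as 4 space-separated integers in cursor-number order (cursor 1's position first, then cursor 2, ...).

Answer: 1 8 10 8

Derivation:
After op 1 (insert('u')): buffer="uxkncmutuo" (len 10), cursors c1@1 c2@7 c3@9, authorship 1.....2.3.
After op 2 (delete): buffer="xkncmto" (len 7), cursors c1@0 c2@5 c3@6, authorship .......
After op 3 (add_cursor(5)): buffer="xkncmto" (len 7), cursors c1@0 c2@5 c4@5 c3@6, authorship .......
After op 4 (insert('n')): buffer="nxkncmnntno" (len 11), cursors c1@1 c2@8 c4@8 c3@10, authorship 1.....24.3.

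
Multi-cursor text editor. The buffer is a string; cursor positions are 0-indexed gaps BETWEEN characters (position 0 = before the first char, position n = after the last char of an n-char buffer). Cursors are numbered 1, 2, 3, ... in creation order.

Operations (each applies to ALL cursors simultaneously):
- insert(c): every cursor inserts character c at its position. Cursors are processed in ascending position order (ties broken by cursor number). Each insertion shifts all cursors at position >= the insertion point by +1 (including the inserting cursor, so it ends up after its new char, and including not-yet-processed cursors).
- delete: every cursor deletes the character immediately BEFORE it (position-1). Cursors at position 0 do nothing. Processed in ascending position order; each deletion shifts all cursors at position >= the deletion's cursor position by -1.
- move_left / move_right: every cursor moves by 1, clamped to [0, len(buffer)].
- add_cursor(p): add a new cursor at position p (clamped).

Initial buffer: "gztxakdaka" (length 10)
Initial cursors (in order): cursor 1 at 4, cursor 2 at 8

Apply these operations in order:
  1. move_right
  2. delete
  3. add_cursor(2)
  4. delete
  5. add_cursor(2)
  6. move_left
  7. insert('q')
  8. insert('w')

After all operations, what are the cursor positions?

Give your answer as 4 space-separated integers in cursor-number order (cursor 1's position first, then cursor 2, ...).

Answer: 7 11 2 7

Derivation:
After op 1 (move_right): buffer="gztxakdaka" (len 10), cursors c1@5 c2@9, authorship ..........
After op 2 (delete): buffer="gztxkdaa" (len 8), cursors c1@4 c2@7, authorship ........
After op 3 (add_cursor(2)): buffer="gztxkdaa" (len 8), cursors c3@2 c1@4 c2@7, authorship ........
After op 4 (delete): buffer="gtkda" (len 5), cursors c3@1 c1@2 c2@4, authorship .....
After op 5 (add_cursor(2)): buffer="gtkda" (len 5), cursors c3@1 c1@2 c4@2 c2@4, authorship .....
After op 6 (move_left): buffer="gtkda" (len 5), cursors c3@0 c1@1 c4@1 c2@3, authorship .....
After op 7 (insert('q')): buffer="qgqqtkqda" (len 9), cursors c3@1 c1@4 c4@4 c2@7, authorship 3.14..2..
After op 8 (insert('w')): buffer="qwgqqwwtkqwda" (len 13), cursors c3@2 c1@7 c4@7 c2@11, authorship 33.1414..22..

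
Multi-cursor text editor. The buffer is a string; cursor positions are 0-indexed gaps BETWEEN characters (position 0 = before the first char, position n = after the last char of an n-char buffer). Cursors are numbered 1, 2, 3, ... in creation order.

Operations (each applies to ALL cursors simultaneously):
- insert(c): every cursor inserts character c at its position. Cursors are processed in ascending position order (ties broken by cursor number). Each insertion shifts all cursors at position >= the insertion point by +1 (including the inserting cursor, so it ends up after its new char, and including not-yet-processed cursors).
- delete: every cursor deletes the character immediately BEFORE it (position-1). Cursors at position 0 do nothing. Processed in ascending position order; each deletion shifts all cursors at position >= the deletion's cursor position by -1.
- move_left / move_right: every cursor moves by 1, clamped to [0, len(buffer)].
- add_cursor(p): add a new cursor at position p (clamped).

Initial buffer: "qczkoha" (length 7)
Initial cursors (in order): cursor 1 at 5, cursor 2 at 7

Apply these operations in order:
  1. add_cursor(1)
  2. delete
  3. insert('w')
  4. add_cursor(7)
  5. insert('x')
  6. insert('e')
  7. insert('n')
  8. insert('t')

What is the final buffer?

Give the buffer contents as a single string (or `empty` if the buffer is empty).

Answer: wxentczkwxenthwxxeenntt

Derivation:
After op 1 (add_cursor(1)): buffer="qczkoha" (len 7), cursors c3@1 c1@5 c2@7, authorship .......
After op 2 (delete): buffer="czkh" (len 4), cursors c3@0 c1@3 c2@4, authorship ....
After op 3 (insert('w')): buffer="wczkwhw" (len 7), cursors c3@1 c1@5 c2@7, authorship 3...1.2
After op 4 (add_cursor(7)): buffer="wczkwhw" (len 7), cursors c3@1 c1@5 c2@7 c4@7, authorship 3...1.2
After op 5 (insert('x')): buffer="wxczkwxhwxx" (len 11), cursors c3@2 c1@7 c2@11 c4@11, authorship 33...11.224
After op 6 (insert('e')): buffer="wxeczkwxehwxxee" (len 15), cursors c3@3 c1@9 c2@15 c4@15, authorship 333...111.22424
After op 7 (insert('n')): buffer="wxenczkwxenhwxxeenn" (len 19), cursors c3@4 c1@11 c2@19 c4@19, authorship 3333...1111.2242424
After op 8 (insert('t')): buffer="wxentczkwxenthwxxeenntt" (len 23), cursors c3@5 c1@13 c2@23 c4@23, authorship 33333...11111.224242424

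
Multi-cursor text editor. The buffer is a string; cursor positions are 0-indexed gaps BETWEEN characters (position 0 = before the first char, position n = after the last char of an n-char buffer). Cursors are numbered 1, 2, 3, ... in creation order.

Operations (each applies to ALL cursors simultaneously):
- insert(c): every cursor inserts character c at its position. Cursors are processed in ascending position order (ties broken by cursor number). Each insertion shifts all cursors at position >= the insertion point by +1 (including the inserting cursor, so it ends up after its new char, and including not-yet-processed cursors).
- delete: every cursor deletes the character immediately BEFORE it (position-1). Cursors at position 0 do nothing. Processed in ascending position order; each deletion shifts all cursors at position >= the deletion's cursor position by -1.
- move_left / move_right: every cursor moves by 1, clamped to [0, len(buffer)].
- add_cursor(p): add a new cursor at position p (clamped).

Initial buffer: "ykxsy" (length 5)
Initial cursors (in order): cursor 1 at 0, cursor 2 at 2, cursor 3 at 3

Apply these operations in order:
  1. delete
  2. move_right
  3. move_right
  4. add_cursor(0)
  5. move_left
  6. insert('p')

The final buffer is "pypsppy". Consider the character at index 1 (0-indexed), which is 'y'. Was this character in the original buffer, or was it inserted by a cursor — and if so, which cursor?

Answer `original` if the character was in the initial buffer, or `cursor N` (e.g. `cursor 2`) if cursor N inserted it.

Answer: original

Derivation:
After op 1 (delete): buffer="ysy" (len 3), cursors c1@0 c2@1 c3@1, authorship ...
After op 2 (move_right): buffer="ysy" (len 3), cursors c1@1 c2@2 c3@2, authorship ...
After op 3 (move_right): buffer="ysy" (len 3), cursors c1@2 c2@3 c3@3, authorship ...
After op 4 (add_cursor(0)): buffer="ysy" (len 3), cursors c4@0 c1@2 c2@3 c3@3, authorship ...
After op 5 (move_left): buffer="ysy" (len 3), cursors c4@0 c1@1 c2@2 c3@2, authorship ...
After op 6 (insert('p')): buffer="pypsppy" (len 7), cursors c4@1 c1@3 c2@6 c3@6, authorship 4.1.23.
Authorship (.=original, N=cursor N): 4 . 1 . 2 3 .
Index 1: author = original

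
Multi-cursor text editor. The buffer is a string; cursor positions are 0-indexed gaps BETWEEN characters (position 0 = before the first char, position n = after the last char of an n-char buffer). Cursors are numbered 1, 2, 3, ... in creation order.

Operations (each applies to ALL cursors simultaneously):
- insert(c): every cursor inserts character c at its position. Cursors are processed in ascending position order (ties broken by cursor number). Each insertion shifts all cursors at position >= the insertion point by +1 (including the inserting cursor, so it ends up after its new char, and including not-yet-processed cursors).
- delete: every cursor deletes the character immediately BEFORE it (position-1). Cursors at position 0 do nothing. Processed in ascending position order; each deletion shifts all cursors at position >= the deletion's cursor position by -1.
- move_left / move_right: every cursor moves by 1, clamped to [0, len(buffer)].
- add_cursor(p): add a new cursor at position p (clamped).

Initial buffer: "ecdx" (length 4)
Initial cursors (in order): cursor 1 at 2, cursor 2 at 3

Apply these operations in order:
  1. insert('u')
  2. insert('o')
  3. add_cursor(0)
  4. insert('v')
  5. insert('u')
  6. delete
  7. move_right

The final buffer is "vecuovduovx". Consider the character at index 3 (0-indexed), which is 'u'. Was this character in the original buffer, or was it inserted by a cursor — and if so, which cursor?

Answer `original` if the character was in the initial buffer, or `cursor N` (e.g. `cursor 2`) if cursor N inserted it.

After op 1 (insert('u')): buffer="ecudux" (len 6), cursors c1@3 c2@5, authorship ..1.2.
After op 2 (insert('o')): buffer="ecuoduox" (len 8), cursors c1@4 c2@7, authorship ..11.22.
After op 3 (add_cursor(0)): buffer="ecuoduox" (len 8), cursors c3@0 c1@4 c2@7, authorship ..11.22.
After op 4 (insert('v')): buffer="vecuovduovx" (len 11), cursors c3@1 c1@6 c2@10, authorship 3..111.222.
After op 5 (insert('u')): buffer="vuecuovuduovux" (len 14), cursors c3@2 c1@8 c2@13, authorship 33..1111.2222.
After op 6 (delete): buffer="vecuovduovx" (len 11), cursors c3@1 c1@6 c2@10, authorship 3..111.222.
After op 7 (move_right): buffer="vecuovduovx" (len 11), cursors c3@2 c1@7 c2@11, authorship 3..111.222.
Authorship (.=original, N=cursor N): 3 . . 1 1 1 . 2 2 2 .
Index 3: author = 1

Answer: cursor 1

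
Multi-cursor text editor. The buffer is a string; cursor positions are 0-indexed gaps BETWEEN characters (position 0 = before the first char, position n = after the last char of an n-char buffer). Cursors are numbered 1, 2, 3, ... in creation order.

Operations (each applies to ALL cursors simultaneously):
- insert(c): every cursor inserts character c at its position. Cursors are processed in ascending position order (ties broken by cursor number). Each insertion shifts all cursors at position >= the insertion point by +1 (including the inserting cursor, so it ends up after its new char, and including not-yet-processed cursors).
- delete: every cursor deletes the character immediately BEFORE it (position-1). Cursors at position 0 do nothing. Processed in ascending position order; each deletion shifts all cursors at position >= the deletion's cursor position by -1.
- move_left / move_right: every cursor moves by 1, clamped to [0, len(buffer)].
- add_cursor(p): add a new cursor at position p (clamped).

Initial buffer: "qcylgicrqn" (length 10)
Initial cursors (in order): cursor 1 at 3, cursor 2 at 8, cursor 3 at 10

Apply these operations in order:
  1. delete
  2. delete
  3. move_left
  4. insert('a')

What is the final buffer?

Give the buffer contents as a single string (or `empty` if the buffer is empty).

After op 1 (delete): buffer="qclgicq" (len 7), cursors c1@2 c2@6 c3@7, authorship .......
After op 2 (delete): buffer="qlgi" (len 4), cursors c1@1 c2@4 c3@4, authorship ....
After op 3 (move_left): buffer="qlgi" (len 4), cursors c1@0 c2@3 c3@3, authorship ....
After op 4 (insert('a')): buffer="aqlgaai" (len 7), cursors c1@1 c2@6 c3@6, authorship 1...23.

Answer: aqlgaai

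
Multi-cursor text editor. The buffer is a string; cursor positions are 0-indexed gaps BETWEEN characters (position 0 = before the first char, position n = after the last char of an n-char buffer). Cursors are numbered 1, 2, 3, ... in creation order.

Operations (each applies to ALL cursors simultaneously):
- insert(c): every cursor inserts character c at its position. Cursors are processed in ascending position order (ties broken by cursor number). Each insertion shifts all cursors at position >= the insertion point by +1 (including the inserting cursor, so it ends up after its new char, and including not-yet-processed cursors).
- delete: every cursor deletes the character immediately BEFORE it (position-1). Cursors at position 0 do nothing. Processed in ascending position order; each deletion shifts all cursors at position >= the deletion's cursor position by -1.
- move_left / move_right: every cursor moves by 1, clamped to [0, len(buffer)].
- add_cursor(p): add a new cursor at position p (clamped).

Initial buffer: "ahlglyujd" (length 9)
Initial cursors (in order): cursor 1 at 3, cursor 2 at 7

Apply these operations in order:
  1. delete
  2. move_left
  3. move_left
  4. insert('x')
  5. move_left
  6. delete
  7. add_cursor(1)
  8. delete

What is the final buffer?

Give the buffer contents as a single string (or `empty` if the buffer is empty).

Answer: axlyjd

Derivation:
After op 1 (delete): buffer="ahglyjd" (len 7), cursors c1@2 c2@5, authorship .......
After op 2 (move_left): buffer="ahglyjd" (len 7), cursors c1@1 c2@4, authorship .......
After op 3 (move_left): buffer="ahglyjd" (len 7), cursors c1@0 c2@3, authorship .......
After op 4 (insert('x')): buffer="xahgxlyjd" (len 9), cursors c1@1 c2@5, authorship 1...2....
After op 5 (move_left): buffer="xahgxlyjd" (len 9), cursors c1@0 c2@4, authorship 1...2....
After op 6 (delete): buffer="xahxlyjd" (len 8), cursors c1@0 c2@3, authorship 1..2....
After op 7 (add_cursor(1)): buffer="xahxlyjd" (len 8), cursors c1@0 c3@1 c2@3, authorship 1..2....
After op 8 (delete): buffer="axlyjd" (len 6), cursors c1@0 c3@0 c2@1, authorship .2....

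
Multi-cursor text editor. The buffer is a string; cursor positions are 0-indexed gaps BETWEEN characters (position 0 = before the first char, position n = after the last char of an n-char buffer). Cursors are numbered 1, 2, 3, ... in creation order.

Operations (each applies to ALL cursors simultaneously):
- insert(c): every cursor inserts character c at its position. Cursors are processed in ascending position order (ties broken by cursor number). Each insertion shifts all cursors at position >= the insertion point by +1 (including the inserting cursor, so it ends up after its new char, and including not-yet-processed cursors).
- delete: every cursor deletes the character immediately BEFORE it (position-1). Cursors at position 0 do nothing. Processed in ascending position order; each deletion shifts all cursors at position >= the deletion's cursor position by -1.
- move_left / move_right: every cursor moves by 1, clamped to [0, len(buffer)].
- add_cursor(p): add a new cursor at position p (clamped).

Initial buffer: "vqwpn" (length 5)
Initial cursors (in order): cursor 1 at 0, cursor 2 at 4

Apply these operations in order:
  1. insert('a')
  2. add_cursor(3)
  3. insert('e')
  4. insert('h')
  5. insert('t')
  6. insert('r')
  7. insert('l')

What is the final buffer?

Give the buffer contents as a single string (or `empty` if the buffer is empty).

Answer: aehtrlvqehtrlwpaehtrln

Derivation:
After op 1 (insert('a')): buffer="avqwpan" (len 7), cursors c1@1 c2@6, authorship 1....2.
After op 2 (add_cursor(3)): buffer="avqwpan" (len 7), cursors c1@1 c3@3 c2@6, authorship 1....2.
After op 3 (insert('e')): buffer="aevqewpaen" (len 10), cursors c1@2 c3@5 c2@9, authorship 11..3..22.
After op 4 (insert('h')): buffer="aehvqehwpaehn" (len 13), cursors c1@3 c3@7 c2@12, authorship 111..33..222.
After op 5 (insert('t')): buffer="aehtvqehtwpaehtn" (len 16), cursors c1@4 c3@9 c2@15, authorship 1111..333..2222.
After op 6 (insert('r')): buffer="aehtrvqehtrwpaehtrn" (len 19), cursors c1@5 c3@11 c2@18, authorship 11111..3333..22222.
After op 7 (insert('l')): buffer="aehtrlvqehtrlwpaehtrln" (len 22), cursors c1@6 c3@13 c2@21, authorship 111111..33333..222222.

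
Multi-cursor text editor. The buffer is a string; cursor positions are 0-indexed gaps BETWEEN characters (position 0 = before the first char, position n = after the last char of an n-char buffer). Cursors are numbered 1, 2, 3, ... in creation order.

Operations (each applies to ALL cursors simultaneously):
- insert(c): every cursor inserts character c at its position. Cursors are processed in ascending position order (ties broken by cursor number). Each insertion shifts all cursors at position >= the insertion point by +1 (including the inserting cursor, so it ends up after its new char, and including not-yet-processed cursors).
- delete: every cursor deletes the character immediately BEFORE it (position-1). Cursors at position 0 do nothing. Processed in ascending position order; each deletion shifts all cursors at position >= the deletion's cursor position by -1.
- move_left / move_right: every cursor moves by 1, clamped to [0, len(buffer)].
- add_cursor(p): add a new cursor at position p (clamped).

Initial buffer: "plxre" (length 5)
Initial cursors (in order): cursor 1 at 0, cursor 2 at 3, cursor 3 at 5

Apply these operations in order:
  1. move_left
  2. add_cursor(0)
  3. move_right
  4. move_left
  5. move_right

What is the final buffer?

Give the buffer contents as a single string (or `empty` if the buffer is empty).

Answer: plxre

Derivation:
After op 1 (move_left): buffer="plxre" (len 5), cursors c1@0 c2@2 c3@4, authorship .....
After op 2 (add_cursor(0)): buffer="plxre" (len 5), cursors c1@0 c4@0 c2@2 c3@4, authorship .....
After op 3 (move_right): buffer="plxre" (len 5), cursors c1@1 c4@1 c2@3 c3@5, authorship .....
After op 4 (move_left): buffer="plxre" (len 5), cursors c1@0 c4@0 c2@2 c3@4, authorship .....
After op 5 (move_right): buffer="plxre" (len 5), cursors c1@1 c4@1 c2@3 c3@5, authorship .....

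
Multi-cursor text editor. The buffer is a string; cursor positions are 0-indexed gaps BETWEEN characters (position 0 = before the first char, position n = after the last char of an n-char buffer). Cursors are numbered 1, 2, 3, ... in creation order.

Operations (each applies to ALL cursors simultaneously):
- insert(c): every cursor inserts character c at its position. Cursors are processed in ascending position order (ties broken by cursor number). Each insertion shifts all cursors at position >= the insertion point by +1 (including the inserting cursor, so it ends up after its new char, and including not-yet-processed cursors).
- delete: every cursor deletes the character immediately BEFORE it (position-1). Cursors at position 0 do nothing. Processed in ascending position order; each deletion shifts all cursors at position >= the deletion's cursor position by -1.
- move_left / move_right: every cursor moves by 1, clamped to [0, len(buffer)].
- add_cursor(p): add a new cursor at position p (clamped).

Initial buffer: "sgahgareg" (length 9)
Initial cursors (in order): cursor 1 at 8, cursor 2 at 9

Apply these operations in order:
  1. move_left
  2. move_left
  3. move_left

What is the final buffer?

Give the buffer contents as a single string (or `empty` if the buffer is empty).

After op 1 (move_left): buffer="sgahgareg" (len 9), cursors c1@7 c2@8, authorship .........
After op 2 (move_left): buffer="sgahgareg" (len 9), cursors c1@6 c2@7, authorship .........
After op 3 (move_left): buffer="sgahgareg" (len 9), cursors c1@5 c2@6, authorship .........

Answer: sgahgareg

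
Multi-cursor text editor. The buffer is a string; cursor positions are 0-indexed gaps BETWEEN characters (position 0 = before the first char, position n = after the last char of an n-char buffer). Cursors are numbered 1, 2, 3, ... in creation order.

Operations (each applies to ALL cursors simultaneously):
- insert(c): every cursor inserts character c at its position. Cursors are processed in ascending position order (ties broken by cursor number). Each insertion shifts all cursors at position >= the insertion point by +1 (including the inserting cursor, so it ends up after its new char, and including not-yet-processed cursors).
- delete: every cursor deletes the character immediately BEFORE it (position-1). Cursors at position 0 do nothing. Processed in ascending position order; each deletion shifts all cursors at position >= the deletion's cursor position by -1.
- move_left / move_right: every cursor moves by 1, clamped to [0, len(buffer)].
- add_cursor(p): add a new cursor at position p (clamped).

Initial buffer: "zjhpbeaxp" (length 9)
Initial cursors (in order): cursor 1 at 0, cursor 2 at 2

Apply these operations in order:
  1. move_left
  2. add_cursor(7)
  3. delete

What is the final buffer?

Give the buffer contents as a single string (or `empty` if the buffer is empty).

After op 1 (move_left): buffer="zjhpbeaxp" (len 9), cursors c1@0 c2@1, authorship .........
After op 2 (add_cursor(7)): buffer="zjhpbeaxp" (len 9), cursors c1@0 c2@1 c3@7, authorship .........
After op 3 (delete): buffer="jhpbexp" (len 7), cursors c1@0 c2@0 c3@5, authorship .......

Answer: jhpbexp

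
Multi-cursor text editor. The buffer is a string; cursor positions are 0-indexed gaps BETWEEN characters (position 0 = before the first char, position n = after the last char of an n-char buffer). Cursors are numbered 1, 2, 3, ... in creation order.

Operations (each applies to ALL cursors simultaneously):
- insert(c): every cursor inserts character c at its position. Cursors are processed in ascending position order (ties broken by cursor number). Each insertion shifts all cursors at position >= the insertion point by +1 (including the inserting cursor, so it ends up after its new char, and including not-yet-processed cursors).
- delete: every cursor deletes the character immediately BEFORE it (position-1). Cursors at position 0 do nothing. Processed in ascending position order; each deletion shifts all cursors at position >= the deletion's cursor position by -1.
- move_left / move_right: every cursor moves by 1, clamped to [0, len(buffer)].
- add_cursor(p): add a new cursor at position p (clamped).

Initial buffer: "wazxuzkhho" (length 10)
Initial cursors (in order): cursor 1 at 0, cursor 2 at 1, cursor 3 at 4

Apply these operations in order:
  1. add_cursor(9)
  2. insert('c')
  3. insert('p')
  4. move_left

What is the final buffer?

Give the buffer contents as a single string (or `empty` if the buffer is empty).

After op 1 (add_cursor(9)): buffer="wazxuzkhho" (len 10), cursors c1@0 c2@1 c3@4 c4@9, authorship ..........
After op 2 (insert('c')): buffer="cwcazxcuzkhhco" (len 14), cursors c1@1 c2@3 c3@7 c4@13, authorship 1.2...3.....4.
After op 3 (insert('p')): buffer="cpwcpazxcpuzkhhcpo" (len 18), cursors c1@2 c2@5 c3@10 c4@17, authorship 11.22...33.....44.
After op 4 (move_left): buffer="cpwcpazxcpuzkhhcpo" (len 18), cursors c1@1 c2@4 c3@9 c4@16, authorship 11.22...33.....44.

Answer: cpwcpazxcpuzkhhcpo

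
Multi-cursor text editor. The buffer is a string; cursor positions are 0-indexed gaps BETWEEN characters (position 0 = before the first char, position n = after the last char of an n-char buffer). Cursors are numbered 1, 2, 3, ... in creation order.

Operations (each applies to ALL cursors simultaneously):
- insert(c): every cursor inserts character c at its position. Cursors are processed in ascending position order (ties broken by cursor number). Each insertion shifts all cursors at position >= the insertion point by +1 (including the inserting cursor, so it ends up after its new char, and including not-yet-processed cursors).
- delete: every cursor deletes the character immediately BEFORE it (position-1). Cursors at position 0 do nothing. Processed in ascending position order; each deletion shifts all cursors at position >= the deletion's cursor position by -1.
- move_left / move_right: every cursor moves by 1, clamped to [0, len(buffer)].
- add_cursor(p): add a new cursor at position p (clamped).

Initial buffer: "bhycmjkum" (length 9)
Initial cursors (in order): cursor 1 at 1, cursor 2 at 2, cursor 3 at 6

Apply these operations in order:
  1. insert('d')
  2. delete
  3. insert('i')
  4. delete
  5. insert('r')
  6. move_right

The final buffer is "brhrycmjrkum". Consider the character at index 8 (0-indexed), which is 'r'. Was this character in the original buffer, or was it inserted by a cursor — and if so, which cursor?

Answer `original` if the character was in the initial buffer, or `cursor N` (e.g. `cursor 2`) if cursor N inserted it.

After op 1 (insert('d')): buffer="bdhdycmjdkum" (len 12), cursors c1@2 c2@4 c3@9, authorship .1.2....3...
After op 2 (delete): buffer="bhycmjkum" (len 9), cursors c1@1 c2@2 c3@6, authorship .........
After op 3 (insert('i')): buffer="bihiycmjikum" (len 12), cursors c1@2 c2@4 c3@9, authorship .1.2....3...
After op 4 (delete): buffer="bhycmjkum" (len 9), cursors c1@1 c2@2 c3@6, authorship .........
After op 5 (insert('r')): buffer="brhrycmjrkum" (len 12), cursors c1@2 c2@4 c3@9, authorship .1.2....3...
After op 6 (move_right): buffer="brhrycmjrkum" (len 12), cursors c1@3 c2@5 c3@10, authorship .1.2....3...
Authorship (.=original, N=cursor N): . 1 . 2 . . . . 3 . . .
Index 8: author = 3

Answer: cursor 3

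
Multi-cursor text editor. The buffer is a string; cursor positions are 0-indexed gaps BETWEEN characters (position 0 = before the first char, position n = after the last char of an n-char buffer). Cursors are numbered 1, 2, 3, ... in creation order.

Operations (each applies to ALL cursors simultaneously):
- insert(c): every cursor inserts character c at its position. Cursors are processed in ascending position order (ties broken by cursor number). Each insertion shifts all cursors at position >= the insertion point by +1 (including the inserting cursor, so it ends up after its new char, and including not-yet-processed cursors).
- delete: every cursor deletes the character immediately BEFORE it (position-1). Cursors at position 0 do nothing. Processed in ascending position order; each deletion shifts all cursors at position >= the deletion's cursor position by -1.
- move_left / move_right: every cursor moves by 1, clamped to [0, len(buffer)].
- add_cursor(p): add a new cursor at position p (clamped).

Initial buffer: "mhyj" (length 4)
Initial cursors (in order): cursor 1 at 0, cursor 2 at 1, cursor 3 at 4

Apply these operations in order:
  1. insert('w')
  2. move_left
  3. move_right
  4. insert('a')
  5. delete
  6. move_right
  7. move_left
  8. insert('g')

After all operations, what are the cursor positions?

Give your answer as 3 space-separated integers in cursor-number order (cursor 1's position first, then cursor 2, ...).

Answer: 2 5 9

Derivation:
After op 1 (insert('w')): buffer="wmwhyjw" (len 7), cursors c1@1 c2@3 c3@7, authorship 1.2...3
After op 2 (move_left): buffer="wmwhyjw" (len 7), cursors c1@0 c2@2 c3@6, authorship 1.2...3
After op 3 (move_right): buffer="wmwhyjw" (len 7), cursors c1@1 c2@3 c3@7, authorship 1.2...3
After op 4 (insert('a')): buffer="wamwahyjwa" (len 10), cursors c1@2 c2@5 c3@10, authorship 11.22...33
After op 5 (delete): buffer="wmwhyjw" (len 7), cursors c1@1 c2@3 c3@7, authorship 1.2...3
After op 6 (move_right): buffer="wmwhyjw" (len 7), cursors c1@2 c2@4 c3@7, authorship 1.2...3
After op 7 (move_left): buffer="wmwhyjw" (len 7), cursors c1@1 c2@3 c3@6, authorship 1.2...3
After op 8 (insert('g')): buffer="wgmwghyjgw" (len 10), cursors c1@2 c2@5 c3@9, authorship 11.22...33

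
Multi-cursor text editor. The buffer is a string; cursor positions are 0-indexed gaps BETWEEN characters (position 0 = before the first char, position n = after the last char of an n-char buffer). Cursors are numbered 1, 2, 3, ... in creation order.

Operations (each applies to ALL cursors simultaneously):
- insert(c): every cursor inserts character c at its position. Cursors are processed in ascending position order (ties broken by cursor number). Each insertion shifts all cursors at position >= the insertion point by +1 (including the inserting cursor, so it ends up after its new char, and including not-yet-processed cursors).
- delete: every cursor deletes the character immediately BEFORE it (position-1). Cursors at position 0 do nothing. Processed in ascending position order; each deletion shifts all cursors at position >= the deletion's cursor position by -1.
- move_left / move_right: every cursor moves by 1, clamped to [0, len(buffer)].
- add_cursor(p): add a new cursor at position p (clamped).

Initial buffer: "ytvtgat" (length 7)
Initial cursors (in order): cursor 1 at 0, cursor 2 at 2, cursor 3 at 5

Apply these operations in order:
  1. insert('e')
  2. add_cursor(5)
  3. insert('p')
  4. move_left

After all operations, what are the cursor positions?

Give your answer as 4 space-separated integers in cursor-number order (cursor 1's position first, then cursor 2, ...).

After op 1 (insert('e')): buffer="eytevtgeat" (len 10), cursors c1@1 c2@4 c3@8, authorship 1..2...3..
After op 2 (add_cursor(5)): buffer="eytevtgeat" (len 10), cursors c1@1 c2@4 c4@5 c3@8, authorship 1..2...3..
After op 3 (insert('p')): buffer="epytepvptgepat" (len 14), cursors c1@2 c2@6 c4@8 c3@12, authorship 11..22.4..33..
After op 4 (move_left): buffer="epytepvptgepat" (len 14), cursors c1@1 c2@5 c4@7 c3@11, authorship 11..22.4..33..

Answer: 1 5 11 7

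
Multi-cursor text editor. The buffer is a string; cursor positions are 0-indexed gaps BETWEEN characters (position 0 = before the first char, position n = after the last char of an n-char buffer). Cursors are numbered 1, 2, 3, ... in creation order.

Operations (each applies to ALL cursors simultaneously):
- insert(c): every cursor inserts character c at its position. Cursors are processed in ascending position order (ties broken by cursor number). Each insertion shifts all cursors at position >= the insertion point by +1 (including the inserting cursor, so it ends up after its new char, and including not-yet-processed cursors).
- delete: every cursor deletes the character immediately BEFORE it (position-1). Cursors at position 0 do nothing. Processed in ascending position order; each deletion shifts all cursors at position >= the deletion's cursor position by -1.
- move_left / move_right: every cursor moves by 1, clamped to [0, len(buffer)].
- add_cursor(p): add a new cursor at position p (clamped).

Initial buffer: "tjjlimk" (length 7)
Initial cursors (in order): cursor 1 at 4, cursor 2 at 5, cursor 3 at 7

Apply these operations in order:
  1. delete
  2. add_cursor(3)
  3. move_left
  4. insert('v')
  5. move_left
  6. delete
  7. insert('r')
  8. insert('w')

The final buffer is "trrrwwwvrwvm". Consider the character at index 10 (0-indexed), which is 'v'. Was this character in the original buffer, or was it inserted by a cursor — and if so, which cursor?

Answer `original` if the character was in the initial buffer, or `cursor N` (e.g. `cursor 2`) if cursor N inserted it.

After op 1 (delete): buffer="tjjm" (len 4), cursors c1@3 c2@3 c3@4, authorship ....
After op 2 (add_cursor(3)): buffer="tjjm" (len 4), cursors c1@3 c2@3 c4@3 c3@4, authorship ....
After op 3 (move_left): buffer="tjjm" (len 4), cursors c1@2 c2@2 c4@2 c3@3, authorship ....
After op 4 (insert('v')): buffer="tjvvvjvm" (len 8), cursors c1@5 c2@5 c4@5 c3@7, authorship ..124.3.
After op 5 (move_left): buffer="tjvvvjvm" (len 8), cursors c1@4 c2@4 c4@4 c3@6, authorship ..124.3.
After op 6 (delete): buffer="tvvm" (len 4), cursors c1@1 c2@1 c4@1 c3@2, authorship .43.
After op 7 (insert('r')): buffer="trrrvrvm" (len 8), cursors c1@4 c2@4 c4@4 c3@6, authorship .124433.
After op 8 (insert('w')): buffer="trrrwwwvrwvm" (len 12), cursors c1@7 c2@7 c4@7 c3@10, authorship .1241244333.
Authorship (.=original, N=cursor N): . 1 2 4 1 2 4 4 3 3 3 .
Index 10: author = 3

Answer: cursor 3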